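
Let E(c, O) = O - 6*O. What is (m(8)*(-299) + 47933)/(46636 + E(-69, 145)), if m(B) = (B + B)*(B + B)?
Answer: -28611/45911 ≈ -0.62318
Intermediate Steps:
E(c, O) = -5*O
m(B) = 4*B² (m(B) = (2*B)*(2*B) = 4*B²)
(m(8)*(-299) + 47933)/(46636 + E(-69, 145)) = ((4*8²)*(-299) + 47933)/(46636 - 5*145) = ((4*64)*(-299) + 47933)/(46636 - 725) = (256*(-299) + 47933)/45911 = (-76544 + 47933)*(1/45911) = -28611*1/45911 = -28611/45911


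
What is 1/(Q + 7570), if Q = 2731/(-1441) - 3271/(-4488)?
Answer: 587928/4449929213 ≈ 0.00013212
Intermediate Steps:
Q = -685747/587928 (Q = 2731*(-1/1441) - 3271*(-1/4488) = -2731/1441 + 3271/4488 = -685747/587928 ≈ -1.1664)
1/(Q + 7570) = 1/(-685747/587928 + 7570) = 1/(4449929213/587928) = 587928/4449929213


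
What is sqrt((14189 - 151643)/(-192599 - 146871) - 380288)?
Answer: I*sqrt(10956074291547455)/169735 ≈ 616.67*I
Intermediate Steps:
sqrt((14189 - 151643)/(-192599 - 146871) - 380288) = sqrt(-137454/(-339470) - 380288) = sqrt(-137454*(-1/339470) - 380288) = sqrt(68727/169735 - 380288) = sqrt(-64548114953/169735) = I*sqrt(10956074291547455)/169735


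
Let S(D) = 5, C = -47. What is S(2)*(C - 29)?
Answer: -380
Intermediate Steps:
S(2)*(C - 29) = 5*(-47 - 29) = 5*(-76) = -380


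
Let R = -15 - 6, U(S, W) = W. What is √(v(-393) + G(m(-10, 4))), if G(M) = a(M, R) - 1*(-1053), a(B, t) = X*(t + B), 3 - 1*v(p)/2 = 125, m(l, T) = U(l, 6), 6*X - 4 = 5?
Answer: 11*√26/2 ≈ 28.045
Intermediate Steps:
X = 3/2 (X = ⅔ + (⅙)*5 = ⅔ + ⅚ = 3/2 ≈ 1.5000)
m(l, T) = 6
R = -21
v(p) = -244 (v(p) = 6 - 2*125 = 6 - 250 = -244)
a(B, t) = 3*B/2 + 3*t/2 (a(B, t) = 3*(t + B)/2 = 3*(B + t)/2 = 3*B/2 + 3*t/2)
G(M) = 2043/2 + 3*M/2 (G(M) = (3*M/2 + (3/2)*(-21)) - 1*(-1053) = (3*M/2 - 63/2) + 1053 = (-63/2 + 3*M/2) + 1053 = 2043/2 + 3*M/2)
√(v(-393) + G(m(-10, 4))) = √(-244 + (2043/2 + (3/2)*6)) = √(-244 + (2043/2 + 9)) = √(-244 + 2061/2) = √(1573/2) = 11*√26/2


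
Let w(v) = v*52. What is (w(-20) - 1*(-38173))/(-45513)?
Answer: -37133/45513 ≈ -0.81588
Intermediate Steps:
w(v) = 52*v
(w(-20) - 1*(-38173))/(-45513) = (52*(-20) - 1*(-38173))/(-45513) = (-1040 + 38173)*(-1/45513) = 37133*(-1/45513) = -37133/45513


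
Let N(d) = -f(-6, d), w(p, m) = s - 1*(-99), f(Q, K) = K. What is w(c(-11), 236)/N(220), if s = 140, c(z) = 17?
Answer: -239/220 ≈ -1.0864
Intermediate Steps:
w(p, m) = 239 (w(p, m) = 140 - 1*(-99) = 140 + 99 = 239)
N(d) = -d
w(c(-11), 236)/N(220) = 239/((-1*220)) = 239/(-220) = 239*(-1/220) = -239/220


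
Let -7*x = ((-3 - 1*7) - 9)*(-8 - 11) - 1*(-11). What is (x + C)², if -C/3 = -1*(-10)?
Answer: 338724/49 ≈ 6912.7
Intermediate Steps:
C = -30 (C = -(-3)*(-10) = -3*10 = -30)
x = -372/7 (x = -(((-3 - 1*7) - 9)*(-8 - 11) - 1*(-11))/7 = -(((-3 - 7) - 9)*(-19) + 11)/7 = -((-10 - 9)*(-19) + 11)/7 = -(-19*(-19) + 11)/7 = -(361 + 11)/7 = -⅐*372 = -372/7 ≈ -53.143)
(x + C)² = (-372/7 - 30)² = (-582/7)² = 338724/49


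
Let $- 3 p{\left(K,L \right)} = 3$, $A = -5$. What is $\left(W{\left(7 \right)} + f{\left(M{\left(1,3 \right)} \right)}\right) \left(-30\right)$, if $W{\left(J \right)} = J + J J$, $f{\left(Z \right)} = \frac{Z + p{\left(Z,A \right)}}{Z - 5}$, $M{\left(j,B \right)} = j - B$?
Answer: $- \frac{11850}{7} \approx -1692.9$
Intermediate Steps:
$p{\left(K,L \right)} = -1$ ($p{\left(K,L \right)} = \left(- \frac{1}{3}\right) 3 = -1$)
$f{\left(Z \right)} = \frac{-1 + Z}{-5 + Z}$ ($f{\left(Z \right)} = \frac{Z - 1}{Z - 5} = \frac{-1 + Z}{-5 + Z}$)
$W{\left(J \right)} = J + J^{2}$
$\left(W{\left(7 \right)} + f{\left(M{\left(1,3 \right)} \right)}\right) \left(-30\right) = \left(7 \left(1 + 7\right) + \frac{-1 + \left(1 - 3\right)}{-5 + \left(1 - 3\right)}\right) \left(-30\right) = \left(7 \cdot 8 + \frac{-1 + \left(1 - 3\right)}{-5 + \left(1 - 3\right)}\right) \left(-30\right) = \left(56 + \frac{-1 - 2}{-5 - 2}\right) \left(-30\right) = \left(56 + \frac{1}{-7} \left(-3\right)\right) \left(-30\right) = \left(56 - - \frac{3}{7}\right) \left(-30\right) = \left(56 + \frac{3}{7}\right) \left(-30\right) = \frac{395}{7} \left(-30\right) = - \frac{11850}{7}$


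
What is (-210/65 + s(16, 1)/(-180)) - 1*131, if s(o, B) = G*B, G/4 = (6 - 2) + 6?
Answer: -15731/117 ≈ -134.45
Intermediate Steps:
G = 40 (G = 4*((6 - 2) + 6) = 4*(4 + 6) = 4*10 = 40)
s(o, B) = 40*B
(-210/65 + s(16, 1)/(-180)) - 1*131 = (-210/65 + (40*1)/(-180)) - 1*131 = (-210*1/65 + 40*(-1/180)) - 131 = (-42/13 - 2/9) - 131 = -404/117 - 131 = -15731/117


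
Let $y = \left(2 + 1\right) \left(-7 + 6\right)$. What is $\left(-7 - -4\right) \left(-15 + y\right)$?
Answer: $54$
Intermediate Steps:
$y = -3$ ($y = 3 \left(-1\right) = -3$)
$\left(-7 - -4\right) \left(-15 + y\right) = \left(-7 - -4\right) \left(-15 - 3\right) = \left(-7 + 4\right) \left(-18\right) = \left(-3\right) \left(-18\right) = 54$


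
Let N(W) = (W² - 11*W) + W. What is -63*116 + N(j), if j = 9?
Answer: -7317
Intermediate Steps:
N(W) = W² - 10*W
-63*116 + N(j) = -63*116 + 9*(-10 + 9) = -7308 + 9*(-1) = -7308 - 9 = -7317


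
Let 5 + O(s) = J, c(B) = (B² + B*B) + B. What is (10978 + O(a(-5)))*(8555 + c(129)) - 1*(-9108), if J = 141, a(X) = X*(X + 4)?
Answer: 466419232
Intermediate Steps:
a(X) = X*(4 + X)
c(B) = B + 2*B² (c(B) = (B² + B²) + B = 2*B² + B = B + 2*B²)
O(s) = 136 (O(s) = -5 + 141 = 136)
(10978 + O(a(-5)))*(8555 + c(129)) - 1*(-9108) = (10978 + 136)*(8555 + 129*(1 + 2*129)) - 1*(-9108) = 11114*(8555 + 129*(1 + 258)) + 9108 = 11114*(8555 + 129*259) + 9108 = 11114*(8555 + 33411) + 9108 = 11114*41966 + 9108 = 466410124 + 9108 = 466419232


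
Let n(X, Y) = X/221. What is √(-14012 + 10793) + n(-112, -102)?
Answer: -112/221 + I*√3219 ≈ -0.50679 + 56.736*I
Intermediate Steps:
n(X, Y) = X/221 (n(X, Y) = X*(1/221) = X/221)
√(-14012 + 10793) + n(-112, -102) = √(-14012 + 10793) + (1/221)*(-112) = √(-3219) - 112/221 = I*√3219 - 112/221 = -112/221 + I*√3219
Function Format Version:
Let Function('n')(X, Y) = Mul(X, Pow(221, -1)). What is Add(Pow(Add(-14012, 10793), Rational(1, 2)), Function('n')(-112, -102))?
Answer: Add(Rational(-112, 221), Mul(I, Pow(3219, Rational(1, 2)))) ≈ Add(-0.50679, Mul(56.736, I))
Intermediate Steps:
Function('n')(X, Y) = Mul(Rational(1, 221), X) (Function('n')(X, Y) = Mul(X, Rational(1, 221)) = Mul(Rational(1, 221), X))
Add(Pow(Add(-14012, 10793), Rational(1, 2)), Function('n')(-112, -102)) = Add(Pow(Add(-14012, 10793), Rational(1, 2)), Mul(Rational(1, 221), -112)) = Add(Pow(-3219, Rational(1, 2)), Rational(-112, 221)) = Add(Mul(I, Pow(3219, Rational(1, 2))), Rational(-112, 221)) = Add(Rational(-112, 221), Mul(I, Pow(3219, Rational(1, 2))))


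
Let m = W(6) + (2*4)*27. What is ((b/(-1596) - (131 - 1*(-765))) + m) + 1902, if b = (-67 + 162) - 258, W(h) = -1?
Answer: 1948879/1596 ≈ 1221.1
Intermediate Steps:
b = -163 (b = 95 - 258 = -163)
m = 215 (m = -1 + (2*4)*27 = -1 + 8*27 = -1 + 216 = 215)
((b/(-1596) - (131 - 1*(-765))) + m) + 1902 = ((-163/(-1596) - (131 - 1*(-765))) + 215) + 1902 = ((-163*(-1/1596) - (131 + 765)) + 215) + 1902 = ((163/1596 - 1*896) + 215) + 1902 = ((163/1596 - 896) + 215) + 1902 = (-1429853/1596 + 215) + 1902 = -1086713/1596 + 1902 = 1948879/1596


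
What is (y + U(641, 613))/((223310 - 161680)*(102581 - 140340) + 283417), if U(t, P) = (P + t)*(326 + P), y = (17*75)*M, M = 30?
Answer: -405252/775601251 ≈ -0.00052250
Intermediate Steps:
y = 38250 (y = (17*75)*30 = 1275*30 = 38250)
U(t, P) = (326 + P)*(P + t)
(y + U(641, 613))/((223310 - 161680)*(102581 - 140340) + 283417) = (38250 + (613² + 326*613 + 326*641 + 613*641))/((223310 - 161680)*(102581 - 140340) + 283417) = (38250 + (375769 + 199838 + 208966 + 392933))/(61630*(-37759) + 283417) = (38250 + 1177506)/(-2327087170 + 283417) = 1215756/(-2326803753) = 1215756*(-1/2326803753) = -405252/775601251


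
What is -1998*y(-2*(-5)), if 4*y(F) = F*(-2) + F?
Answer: 4995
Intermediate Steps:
y(F) = -F/4 (y(F) = (F*(-2) + F)/4 = (-2*F + F)/4 = (-F)/4 = -F/4)
-1998*y(-2*(-5)) = -(-999)*(-2*(-5))/2 = -(-999)*10/2 = -1998*(-5/2) = 4995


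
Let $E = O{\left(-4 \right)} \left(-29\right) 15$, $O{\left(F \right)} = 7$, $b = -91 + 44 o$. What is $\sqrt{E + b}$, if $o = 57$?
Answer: $2 i \sqrt{157} \approx 25.06 i$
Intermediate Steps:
$b = 2417$ ($b = -91 + 44 \cdot 57 = -91 + 2508 = 2417$)
$E = -3045$ ($E = 7 \left(-29\right) 15 = \left(-203\right) 15 = -3045$)
$\sqrt{E + b} = \sqrt{-3045 + 2417} = \sqrt{-628} = 2 i \sqrt{157}$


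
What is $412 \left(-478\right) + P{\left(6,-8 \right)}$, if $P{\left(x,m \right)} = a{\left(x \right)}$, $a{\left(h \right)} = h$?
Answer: $-196930$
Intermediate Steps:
$P{\left(x,m \right)} = x$
$412 \left(-478\right) + P{\left(6,-8 \right)} = 412 \left(-478\right) + 6 = -196936 + 6 = -196930$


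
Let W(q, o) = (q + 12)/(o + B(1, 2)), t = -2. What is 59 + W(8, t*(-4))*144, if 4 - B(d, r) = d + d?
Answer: 347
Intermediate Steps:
B(d, r) = 4 - 2*d (B(d, r) = 4 - (d + d) = 4 - 2*d)
W(q, o) = (12 + q)/(2 + o) (W(q, o) = (q + 12)/(o + (4 - 2*1)) = (12 + q)/(o + (4 - 2)) = (12 + q)/(o + 2) = (12 + q)/(2 + o))
59 + W(8, t*(-4))*144 = 59 + ((12 + 8)/(2 - 2*(-4)))*144 = 59 + (20/(2 + 8))*144 = 59 + (20/10)*144 = 59 + ((⅒)*20)*144 = 59 + 2*144 = 59 + 288 = 347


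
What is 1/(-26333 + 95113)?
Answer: 1/68780 ≈ 1.4539e-5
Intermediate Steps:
1/(-26333 + 95113) = 1/68780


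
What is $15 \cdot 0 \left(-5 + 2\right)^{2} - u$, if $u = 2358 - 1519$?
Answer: $-839$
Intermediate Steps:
$u = 839$
$15 \cdot 0 \left(-5 + 2\right)^{2} - u = 15 \cdot 0 \left(-5 + 2\right)^{2} - 839 = 0 \left(-3\right)^{2} - 839 = 0 \cdot 9 - 839 = 0 - 839 = -839$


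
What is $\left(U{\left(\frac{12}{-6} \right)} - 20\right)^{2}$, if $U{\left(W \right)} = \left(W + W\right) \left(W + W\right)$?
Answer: $16$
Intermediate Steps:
$U{\left(W \right)} = 4 W^{2}$ ($U{\left(W \right)} = 2 W 2 W = 4 W^{2}$)
$\left(U{\left(\frac{12}{-6} \right)} - 20\right)^{2} = \left(4 \left(\frac{12}{-6}\right)^{2} - 20\right)^{2} = \left(4 \left(12 \left(- \frac{1}{6}\right)\right)^{2} - 20\right)^{2} = \left(4 \left(-2\right)^{2} - 20\right)^{2} = \left(4 \cdot 4 - 20\right)^{2} = \left(16 - 20\right)^{2} = \left(-4\right)^{2} = 16$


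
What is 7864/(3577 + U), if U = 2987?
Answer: 1966/1641 ≈ 1.1980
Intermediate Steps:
7864/(3577 + U) = 7864/(3577 + 2987) = 7864/6564 = 7864*(1/6564) = 1966/1641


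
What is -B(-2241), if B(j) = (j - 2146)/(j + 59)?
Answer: -4387/2182 ≈ -2.0105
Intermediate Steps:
B(j) = (-2146 + j)/(59 + j)
-B(-2241) = -(-2146 - 2241)/(59 - 2241) = -(-4387)/(-2182) = -(-1)*(-4387)/2182 = -1*4387/2182 = -4387/2182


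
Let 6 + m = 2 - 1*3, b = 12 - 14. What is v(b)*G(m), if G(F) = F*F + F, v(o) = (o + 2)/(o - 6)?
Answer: 0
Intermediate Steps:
b = -2
m = -7 (m = -6 + (2 - 1*3) = -6 + (2 - 3) = -6 - 1 = -7)
v(o) = (2 + o)/(-6 + o)
G(F) = F + F² (G(F) = F² + F = F + F²)
v(b)*G(m) = ((2 - 2)/(-6 - 2))*(-7*(1 - 7)) = (0/(-8))*(-7*(-6)) = -⅛*0*42 = 0*42 = 0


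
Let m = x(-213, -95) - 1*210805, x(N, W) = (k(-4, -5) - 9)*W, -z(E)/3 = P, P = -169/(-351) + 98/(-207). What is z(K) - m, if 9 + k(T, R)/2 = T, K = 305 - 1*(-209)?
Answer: 42948355/207 ≈ 2.0748e+5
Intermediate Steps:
K = 514 (K = 305 + 209 = 514)
P = 5/621 (P = -169*(-1/351) + 98*(-1/207) = 13/27 - 98/207 = 5/621 ≈ 0.0080515)
z(E) = -5/207 (z(E) = -3*5/621 = -5/207)
k(T, R) = -18 + 2*T
x(N, W) = -35*W (x(N, W) = ((-18 + 2*(-4)) - 9)*W = ((-18 - 8) - 9)*W = (-26 - 9)*W = -35*W)
m = -207480 (m = -35*(-95) - 1*210805 = 3325 - 210805 = -207480)
z(K) - m = -5/207 - 1*(-207480) = -5/207 + 207480 = 42948355/207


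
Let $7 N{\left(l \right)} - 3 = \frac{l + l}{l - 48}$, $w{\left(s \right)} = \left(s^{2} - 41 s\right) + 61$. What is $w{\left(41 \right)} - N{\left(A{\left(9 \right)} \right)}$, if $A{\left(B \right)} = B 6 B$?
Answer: $\frac{30790}{511} \approx 60.254$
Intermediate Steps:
$A{\left(B \right)} = 6 B^{2}$ ($A{\left(B \right)} = 6 B B = 6 B^{2}$)
$w{\left(s \right)} = 61 + s^{2} - 41 s$
$N{\left(l \right)} = \frac{3}{7} + \frac{2 l}{7 \left(-48 + l\right)}$ ($N{\left(l \right)} = \frac{3}{7} + \frac{\left(l + l\right) \frac{1}{l - 48}}{7} = \frac{3}{7} + \frac{2 l \frac{1}{-48 + l}}{7} = \frac{3}{7} + \frac{2 l}{7 \left(-48 + l\right)}$)
$w{\left(41 \right)} - N{\left(A{\left(9 \right)} \right)} = \left(61 + 41^{2} - 1681\right) - \frac{-144 + 5 \cdot 6 \cdot 9^{2}}{7 \left(-48 + 6 \cdot 9^{2}\right)} = \left(61 + 1681 - 1681\right) - \frac{-144 + 5 \cdot 6 \cdot 81}{7 \left(-48 + 6 \cdot 81\right)} = 61 - \frac{-144 + 5 \cdot 486}{7 \left(-48 + 486\right)} = 61 - \frac{-144 + 2430}{7 \cdot 438} = 61 - \frac{1}{7} \cdot \frac{1}{438} \cdot 2286 = 61 - \frac{381}{511} = \frac{30790}{511}$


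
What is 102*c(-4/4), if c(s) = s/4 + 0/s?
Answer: -51/2 ≈ -25.500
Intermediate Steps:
c(s) = s/4 (c(s) = s*(¼) + 0 = s/4 + 0 = s/4)
102*c(-4/4) = 102*((-4/4)/4) = 102*((-4*¼)/4) = 102*((¼)*(-1)) = 102*(-¼) = -51/2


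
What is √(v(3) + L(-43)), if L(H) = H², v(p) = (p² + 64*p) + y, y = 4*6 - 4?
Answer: 3*√230 ≈ 45.497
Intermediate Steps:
y = 20 (y = 24 - 4 = 20)
v(p) = 20 + p² + 64*p (v(p) = (p² + 64*p) + 20 = 20 + p² + 64*p)
√(v(3) + L(-43)) = √((20 + 3² + 64*3) + (-43)²) = √((20 + 9 + 192) + 1849) = √(221 + 1849) = √2070 = 3*√230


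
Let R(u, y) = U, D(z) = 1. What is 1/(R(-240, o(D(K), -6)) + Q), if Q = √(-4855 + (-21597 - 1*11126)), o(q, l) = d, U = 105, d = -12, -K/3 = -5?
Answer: 35/16201 - I*√37578/48603 ≈ 0.0021604 - 0.0039884*I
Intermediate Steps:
K = 15 (K = -3*(-5) = 15)
o(q, l) = -12
R(u, y) = 105
Q = I*√37578 (Q = √(-4855 + (-21597 - 11126)) = √(-4855 - 32723) = √(-37578) = I*√37578 ≈ 193.85*I)
1/(R(-240, o(D(K), -6)) + Q) = 1/(105 + I*√37578)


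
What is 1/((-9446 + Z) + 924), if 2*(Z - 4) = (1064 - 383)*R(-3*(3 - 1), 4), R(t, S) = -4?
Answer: -1/9880 ≈ -0.00010121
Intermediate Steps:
Z = -1358 (Z = 4 + ((1064 - 383)*(-4))/2 = 4 + (681*(-4))/2 = 4 + (½)*(-2724) = 4 - 1362 = -1358)
1/((-9446 + Z) + 924) = 1/((-9446 - 1358) + 924) = 1/(-10804 + 924) = 1/(-9880) = -1/9880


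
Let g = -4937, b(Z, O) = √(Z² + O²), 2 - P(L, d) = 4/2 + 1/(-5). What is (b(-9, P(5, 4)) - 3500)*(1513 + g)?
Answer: 11984000 - 3424*√2026/5 ≈ 1.1953e+7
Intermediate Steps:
P(L, d) = ⅕ (P(L, d) = 2 - (4/2 + 1/(-5)) = 2 - (4*(½) + 1*(-⅕)) = 2 - (2 - ⅕) = 2 - 1*9/5 = 2 - 9/5 = ⅕)
b(Z, O) = √(O² + Z²)
(b(-9, P(5, 4)) - 3500)*(1513 + g) = (√((⅕)² + (-9)²) - 3500)*(1513 - 4937) = (√(1/25 + 81) - 3500)*(-3424) = (√(2026/25) - 3500)*(-3424) = (√2026/5 - 3500)*(-3424) = (-3500 + √2026/5)*(-3424) = 11984000 - 3424*√2026/5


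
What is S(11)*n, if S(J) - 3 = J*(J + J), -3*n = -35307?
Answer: 2883405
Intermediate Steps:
n = 11769 (n = -1/3*(-35307) = 11769)
S(J) = 3 + 2*J**2 (S(J) = 3 + J*(J + J) = 3 + J*(2*J) = 3 + 2*J**2)
S(11)*n = (3 + 2*11**2)*11769 = (3 + 2*121)*11769 = (3 + 242)*11769 = 245*11769 = 2883405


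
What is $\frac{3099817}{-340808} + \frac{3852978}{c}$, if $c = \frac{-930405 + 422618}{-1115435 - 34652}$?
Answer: $\frac{1510207253049006509}{173057871896} \approx 8.7266 \cdot 10^{6}$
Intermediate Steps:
$c = \frac{507787}{1150087}$ ($c = - \frac{507787}{-1150087} = \left(-507787\right) \left(- \frac{1}{1150087}\right) = \frac{507787}{1150087} \approx 0.44152$)
$\frac{3099817}{-340808} + \frac{3852978}{c} = \frac{3099817}{-340808} + \frac{3852978}{\frac{507787}{1150087}} = 3099817 \left(- \frac{1}{340808}\right) + 3852978 \cdot \frac{1150087}{507787} = - \frac{3099817}{340808} + \frac{4431259909086}{507787} = \frac{1510207253049006509}{173057871896}$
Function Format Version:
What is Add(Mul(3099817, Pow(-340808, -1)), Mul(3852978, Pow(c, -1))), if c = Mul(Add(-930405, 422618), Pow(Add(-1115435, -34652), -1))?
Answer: Rational(1510207253049006509, 173057871896) ≈ 8.7266e+6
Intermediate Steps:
c = Rational(507787, 1150087) (c = Mul(-507787, Pow(-1150087, -1)) = Mul(-507787, Rational(-1, 1150087)) = Rational(507787, 1150087) ≈ 0.44152)
Add(Mul(3099817, Pow(-340808, -1)), Mul(3852978, Pow(c, -1))) = Add(Mul(3099817, Pow(-340808, -1)), Mul(3852978, Pow(Rational(507787, 1150087), -1))) = Add(Mul(3099817, Rational(-1, 340808)), Mul(3852978, Rational(1150087, 507787))) = Add(Rational(-3099817, 340808), Rational(4431259909086, 507787)) = Rational(1510207253049006509, 173057871896)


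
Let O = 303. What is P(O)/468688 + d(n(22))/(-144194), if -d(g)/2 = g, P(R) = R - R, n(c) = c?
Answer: 22/72097 ≈ 0.00030514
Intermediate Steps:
P(R) = 0
d(g) = -2*g
P(O)/468688 + d(n(22))/(-144194) = 0/468688 - 2*22/(-144194) = 0*(1/468688) - 44*(-1/144194) = 0 + 22/72097 = 22/72097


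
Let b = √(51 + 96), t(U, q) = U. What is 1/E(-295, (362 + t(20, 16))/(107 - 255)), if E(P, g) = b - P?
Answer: 295/86878 - 7*√3/86878 ≈ 0.0032560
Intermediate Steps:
b = 7*√3 (b = √147 = 7*√3 ≈ 12.124)
E(P, g) = -P + 7*√3 (E(P, g) = 7*√3 - P = -P + 7*√3)
1/E(-295, (362 + t(20, 16))/(107 - 255)) = 1/(-1*(-295) + 7*√3) = 1/(295 + 7*√3)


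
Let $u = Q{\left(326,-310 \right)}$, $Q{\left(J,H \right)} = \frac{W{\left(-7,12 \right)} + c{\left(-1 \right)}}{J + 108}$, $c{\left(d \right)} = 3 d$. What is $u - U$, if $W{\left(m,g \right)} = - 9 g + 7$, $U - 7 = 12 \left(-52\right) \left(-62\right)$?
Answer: $- \frac{8396867}{217} \approx -38695.0$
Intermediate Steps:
$U = 38695$ ($U = 7 + 12 \left(-52\right) \left(-62\right) = 7 - -38688 = 7 + 38688 = 38695$)
$W{\left(m,g \right)} = 7 - 9 g$
$Q{\left(J,H \right)} = - \frac{104}{108 + J}$ ($Q{\left(J,H \right)} = \frac{\left(7 - 108\right) + 3 \left(-1\right)}{J + 108} = \frac{\left(7 - 108\right) - 3}{108 + J} = \frac{-101 - 3}{108 + J} = - \frac{104}{108 + J}$)
$u = - \frac{52}{217}$ ($u = - \frac{104}{108 + 326} = - \frac{104}{434} = \left(-104\right) \frac{1}{434} = - \frac{52}{217} \approx -0.23963$)
$u - U = - \frac{52}{217} - 38695 = - \frac{8396867}{217}$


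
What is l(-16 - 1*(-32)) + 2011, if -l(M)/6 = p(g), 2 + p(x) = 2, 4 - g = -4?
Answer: 2011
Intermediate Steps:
g = 8 (g = 4 - 1*(-4) = 4 + 4 = 8)
p(x) = 0 (p(x) = -2 + 2 = 0)
l(M) = 0 (l(M) = -6*0 = 0)
l(-16 - 1*(-32)) + 2011 = 0 + 2011 = 2011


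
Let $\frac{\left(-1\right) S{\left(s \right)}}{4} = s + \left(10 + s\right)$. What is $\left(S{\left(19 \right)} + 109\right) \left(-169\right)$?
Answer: $14027$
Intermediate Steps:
$S{\left(s \right)} = -40 - 8 s$ ($S{\left(s \right)} = - 4 \left(s + \left(10 + s\right)\right) = - 4 \left(10 + 2 s\right) = -40 - 8 s$)
$\left(S{\left(19 \right)} + 109\right) \left(-169\right) = \left(\left(-40 - 152\right) + 109\right) \left(-169\right) = \left(-192 + 109\right) \left(-169\right) = \left(-83\right) \left(-169\right) = 14027$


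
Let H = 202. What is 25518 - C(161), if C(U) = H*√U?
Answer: 25518 - 202*√161 ≈ 22955.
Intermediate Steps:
C(U) = 202*√U
25518 - C(161) = 25518 - 202*√161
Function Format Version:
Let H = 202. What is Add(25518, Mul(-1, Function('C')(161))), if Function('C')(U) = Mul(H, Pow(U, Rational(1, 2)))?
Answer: Add(25518, Mul(-202, Pow(161, Rational(1, 2)))) ≈ 22955.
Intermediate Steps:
Function('C')(U) = Mul(202, Pow(U, Rational(1, 2)))
Add(25518, Mul(-1, Function('C')(161))) = Add(25518, Mul(-1, Mul(202, Pow(161, Rational(1, 2))))) = Add(25518, Mul(-202, Pow(161, Rational(1, 2))))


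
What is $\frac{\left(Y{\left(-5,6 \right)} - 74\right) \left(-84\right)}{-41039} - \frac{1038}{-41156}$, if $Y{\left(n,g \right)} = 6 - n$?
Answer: $- \frac{87599535}{844500542} \approx -0.10373$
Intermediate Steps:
$\frac{\left(Y{\left(-5,6 \right)} - 74\right) \left(-84\right)}{-41039} - \frac{1038}{-41156} = \frac{\left(\left(6 - -5\right) - 74\right) \left(-84\right)}{-41039} - \frac{1038}{-41156} = \left(\left(6 + 5\right) - 74\right) \left(-84\right) \left(- \frac{1}{41039}\right) - - \frac{519}{20578} = \left(11 - 74\right) \left(-84\right) \left(- \frac{1}{41039}\right) + \frac{519}{20578} = \left(-63\right) \left(-84\right) \left(- \frac{1}{41039}\right) + \frac{519}{20578} = 5292 \left(- \frac{1}{41039}\right) + \frac{519}{20578} = - \frac{5292}{41039} + \frac{519}{20578} = - \frac{87599535}{844500542}$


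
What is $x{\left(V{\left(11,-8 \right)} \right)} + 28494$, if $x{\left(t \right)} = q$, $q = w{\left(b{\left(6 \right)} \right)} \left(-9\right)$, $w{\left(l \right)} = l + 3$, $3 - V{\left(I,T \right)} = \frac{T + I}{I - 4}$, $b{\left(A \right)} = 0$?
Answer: $28467$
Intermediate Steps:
$V{\left(I,T \right)} = 3 - \frac{I + T}{-4 + I}$ ($V{\left(I,T \right)} = 3 - \frac{T + I}{I - 4} = 3 - \frac{I + T}{-4 + I}$)
$w{\left(l \right)} = 3 + l$
$q = -27$ ($q = \left(3 + 0\right) \left(-9\right) = 3 \left(-9\right) = -27$)
$x{\left(t \right)} = -27$
$x{\left(V{\left(11,-8 \right)} \right)} + 28494 = -27 + 28494 = 28467$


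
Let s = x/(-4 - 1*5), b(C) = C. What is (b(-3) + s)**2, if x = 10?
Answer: 1369/81 ≈ 16.901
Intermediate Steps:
s = -10/9 (s = 10/(-4 - 1*5) = 10/(-4 - 5) = 10/(-9) = 10*(-1/9) = -10/9 ≈ -1.1111)
(b(-3) + s)**2 = (-3 - 10/9)**2 = (-37/9)**2 = 1369/81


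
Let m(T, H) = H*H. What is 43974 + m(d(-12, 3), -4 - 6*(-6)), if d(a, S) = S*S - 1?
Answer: 44998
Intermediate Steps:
d(a, S) = -1 + S² (d(a, S) = S² - 1 = -1 + S²)
m(T, H) = H²
43974 + m(d(-12, 3), -4 - 6*(-6)) = 43974 + (-4 - 6*(-6))² = 43974 + (-4 + 36)² = 43974 + 32² = 43974 + 1024 = 44998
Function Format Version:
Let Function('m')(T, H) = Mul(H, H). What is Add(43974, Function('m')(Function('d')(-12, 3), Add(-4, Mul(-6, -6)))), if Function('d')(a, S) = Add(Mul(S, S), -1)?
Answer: 44998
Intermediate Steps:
Function('d')(a, S) = Add(-1, Pow(S, 2)) (Function('d')(a, S) = Add(Pow(S, 2), -1) = Add(-1, Pow(S, 2)))
Function('m')(T, H) = Pow(H, 2)
Add(43974, Function('m')(Function('d')(-12, 3), Add(-4, Mul(-6, -6)))) = Add(43974, Pow(Add(-4, Mul(-6, -6)), 2)) = Add(43974, Pow(Add(-4, 36), 2)) = Add(43974, Pow(32, 2)) = Add(43974, 1024) = 44998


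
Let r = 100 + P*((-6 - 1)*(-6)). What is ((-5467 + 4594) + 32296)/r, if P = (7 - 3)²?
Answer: 31423/772 ≈ 40.703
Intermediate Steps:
P = 16 (P = 4² = 16)
r = 772 (r = 100 + 16*((-6 - 1)*(-6)) = 100 + 16*(-7*(-6)) = 100 + 16*42 = 100 + 672 = 772)
((-5467 + 4594) + 32296)/r = ((-5467 + 4594) + 32296)/772 = (-873 + 32296)*(1/772) = 31423*(1/772) = 31423/772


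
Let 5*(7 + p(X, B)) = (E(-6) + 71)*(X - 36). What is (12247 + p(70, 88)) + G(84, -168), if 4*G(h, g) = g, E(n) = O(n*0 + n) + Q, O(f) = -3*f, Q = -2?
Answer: 63948/5 ≈ 12790.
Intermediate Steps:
E(n) = -2 - 3*n (E(n) = -3*(n*0 + n) - 2 = -3*(0 + n) - 2 = -3*n - 2 = -2 - 3*n)
p(X, B) = -3167/5 + 87*X/5 (p(X, B) = -7 + (((-2 - 3*(-6)) + 71)*(X - 36))/5 = -7 + (((-2 + 18) + 71)*(-36 + X))/5 = -7 + ((16 + 71)*(-36 + X))/5 = -7 + (87*(-36 + X))/5 = -7 + (-3132 + 87*X)/5 = -7 + (-3132/5 + 87*X/5) = -3167/5 + 87*X/5)
G(h, g) = g/4
(12247 + p(70, 88)) + G(84, -168) = (12247 + (-3167/5 + (87/5)*70)) + (¼)*(-168) = (12247 + (-3167/5 + 1218)) - 42 = (12247 + 2923/5) - 42 = 64158/5 - 42 = 63948/5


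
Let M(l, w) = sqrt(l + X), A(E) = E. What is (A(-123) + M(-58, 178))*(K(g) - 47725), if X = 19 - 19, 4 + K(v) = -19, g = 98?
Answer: 5873004 - 47748*I*sqrt(58) ≈ 5.873e+6 - 3.6364e+5*I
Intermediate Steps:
K(v) = -23 (K(v) = -4 - 19 = -23)
X = 0
M(l, w) = sqrt(l) (M(l, w) = sqrt(l + 0) = sqrt(l))
(A(-123) + M(-58, 178))*(K(g) - 47725) = (-123 + sqrt(-58))*(-23 - 47725) = (-123 + I*sqrt(58))*(-47748) = 5873004 - 47748*I*sqrt(58)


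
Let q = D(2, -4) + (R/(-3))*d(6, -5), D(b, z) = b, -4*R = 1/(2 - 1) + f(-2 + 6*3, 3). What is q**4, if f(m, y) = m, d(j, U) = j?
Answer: 194481/16 ≈ 12155.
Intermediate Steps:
R = -17/4 (R = -(1/(2 - 1) + (-2 + 6*3))/4 = -(1/1 + (-2 + 18))/4 = -(1 + 16)/4 = -1/4*17 = -17/4 ≈ -4.2500)
q = 21/2 (q = 2 - 17/4/(-3)*6 = 2 - 17/4*(-1/3)*6 = 2 + (17/12)*6 = 2 + 17/2 = 21/2 ≈ 10.500)
q**4 = (21/2)**4 = 194481/16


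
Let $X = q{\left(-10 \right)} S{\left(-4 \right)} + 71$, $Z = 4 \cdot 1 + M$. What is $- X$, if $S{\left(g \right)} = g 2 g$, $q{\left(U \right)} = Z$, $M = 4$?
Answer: $-327$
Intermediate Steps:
$Z = 8$ ($Z = 4 \cdot 1 + 4 = 4 + 4 = 8$)
$q{\left(U \right)} = 8$
$S{\left(g \right)} = 2 g^{2}$ ($S{\left(g \right)} = 2 g g = 2 g^{2}$)
$X = 327$ ($X = 8 \cdot 2 \left(-4\right)^{2} + 71 = 8 \cdot 2 \cdot 16 + 71 = 8 \cdot 32 + 71 = 256 + 71 = 327$)
$- X = \left(-1\right) 327 = -327$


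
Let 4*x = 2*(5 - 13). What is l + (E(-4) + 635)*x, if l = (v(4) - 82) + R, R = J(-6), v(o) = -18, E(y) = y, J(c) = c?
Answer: -2630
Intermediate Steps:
R = -6
l = -106 (l = (-18 - 82) - 6 = -100 - 6 = -106)
x = -4 (x = (2*(5 - 13))/4 = (2*(-8))/4 = (¼)*(-16) = -4)
l + (E(-4) + 635)*x = -106 + (-4 + 635)*(-4) = -106 + 631*(-4) = -106 - 2524 = -2630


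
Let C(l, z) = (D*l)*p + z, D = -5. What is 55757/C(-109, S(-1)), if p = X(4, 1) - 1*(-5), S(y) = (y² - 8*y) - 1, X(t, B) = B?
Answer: 55757/3278 ≈ 17.009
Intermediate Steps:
S(y) = -1 + y² - 8*y
p = 6 (p = 1 - 1*(-5) = 1 + 5 = 6)
C(l, z) = z - 30*l (C(l, z) = -5*l*6 + z = -30*l + z = z - 30*l)
55757/C(-109, S(-1)) = 55757/((-1 + (-1)² - 8*(-1)) - 30*(-109)) = 55757/((-1 + 1 + 8) + 3270) = 55757/(8 + 3270) = 55757/3278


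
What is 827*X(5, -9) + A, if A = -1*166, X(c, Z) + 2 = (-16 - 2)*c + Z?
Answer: -83693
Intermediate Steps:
X(c, Z) = -2 + Z - 18*c (X(c, Z) = -2 + ((-16 - 2)*c + Z) = -2 + (-18*c + Z) = -2 + (Z - 18*c) = -2 + Z - 18*c)
A = -166
827*X(5, -9) + A = 827*(-2 - 9 - 18*5) - 166 = 827*(-2 - 9 - 90) - 166 = 827*(-101) - 166 = -83527 - 166 = -83693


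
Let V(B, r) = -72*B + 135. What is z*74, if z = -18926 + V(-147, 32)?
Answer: -607318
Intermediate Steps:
V(B, r) = 135 - 72*B
z = -8207 (z = -18926 + (135 - 72*(-147)) = -18926 + (135 + 10584) = -18926 + 10719 = -8207)
z*74 = -8207*74 = -607318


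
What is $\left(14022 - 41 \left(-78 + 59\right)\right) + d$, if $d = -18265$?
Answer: $-3464$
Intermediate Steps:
$\left(14022 - 41 \left(-78 + 59\right)\right) + d = \left(14022 - 41 \left(-78 + 59\right)\right) - 18265 = \left(14022 - -779\right) - 18265 = \left(14022 + 779\right) - 18265 = 14801 - 18265 = -3464$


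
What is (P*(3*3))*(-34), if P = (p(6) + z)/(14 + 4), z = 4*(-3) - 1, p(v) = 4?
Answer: 153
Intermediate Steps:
z = -13 (z = -12 - 1 = -13)
P = -½ (P = (4 - 13)/(14 + 4) = -9/18 = -9*1/18 = -½ ≈ -0.50000)
(P*(3*3))*(-34) = -3*3/2*(-34) = -½*9*(-34) = -9/2*(-34) = 153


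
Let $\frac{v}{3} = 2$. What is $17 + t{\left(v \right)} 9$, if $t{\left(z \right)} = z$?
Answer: $71$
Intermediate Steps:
$v = 6$ ($v = 3 \cdot 2 = 6$)
$17 + t{\left(v \right)} 9 = 17 + 6 \cdot 9 = 17 + 54 = 71$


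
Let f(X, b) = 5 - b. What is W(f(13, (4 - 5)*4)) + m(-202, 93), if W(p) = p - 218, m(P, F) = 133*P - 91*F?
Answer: -35538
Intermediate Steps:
m(P, F) = -91*F + 133*P
W(p) = -218 + p
W(f(13, (4 - 5)*4)) + m(-202, 93) = (-218 + (5 - (4 - 5)*4)) + (-91*93 + 133*(-202)) = (-218 + (5 - (-1)*4)) + (-8463 - 26866) = (-218 + (5 - 1*(-4))) - 35329 = (-218 + (5 + 4)) - 35329 = (-218 + 9) - 35329 = -209 - 35329 = -35538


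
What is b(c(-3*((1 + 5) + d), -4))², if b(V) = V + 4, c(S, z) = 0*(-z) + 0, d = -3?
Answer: 16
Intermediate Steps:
c(S, z) = 0 (c(S, z) = 0 + 0 = 0)
b(V) = 4 + V
b(c(-3*((1 + 5) + d), -4))² = (4 + 0)² = 4² = 16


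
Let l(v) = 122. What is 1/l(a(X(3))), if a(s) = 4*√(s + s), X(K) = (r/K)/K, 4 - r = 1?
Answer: 1/122 ≈ 0.0081967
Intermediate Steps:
r = 3 (r = 4 - 1*1 = 4 - 1 = 3)
X(K) = 3/K² (X(K) = (3/K)/K = 3/K²)
a(s) = 4*√2*√s (a(s) = 4*√(2*s) = 4*(√2*√s) = 4*√2*√s)
1/l(a(X(3))) = 1/122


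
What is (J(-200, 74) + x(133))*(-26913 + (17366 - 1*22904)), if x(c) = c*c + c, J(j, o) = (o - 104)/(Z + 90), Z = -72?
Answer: -578287637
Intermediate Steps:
J(j, o) = -52/9 + o/18 (J(j, o) = (o - 104)/(-72 + 90) = (-104 + o)/18 = (-104 + o)*(1/18) = -52/9 + o/18)
x(c) = c + c**2 (x(c) = c**2 + c = c + c**2)
(J(-200, 74) + x(133))*(-26913 + (17366 - 1*22904)) = ((-52/9 + (1/18)*74) + 133*(1 + 133))*(-26913 + (17366 - 1*22904)) = ((-52/9 + 37/9) + 133*134)*(-26913 + (17366 - 22904)) = (-5/3 + 17822)*(-26913 - 5538) = (53461/3)*(-32451) = -578287637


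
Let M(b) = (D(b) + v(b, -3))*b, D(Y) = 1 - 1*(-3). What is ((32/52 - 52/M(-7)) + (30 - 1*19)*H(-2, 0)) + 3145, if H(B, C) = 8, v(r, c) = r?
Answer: 882101/273 ≈ 3231.1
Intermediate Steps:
D(Y) = 4 (D(Y) = 1 + 3 = 4)
M(b) = b*(4 + b) (M(b) = (4 + b)*b = b*(4 + b))
((32/52 - 52/M(-7)) + (30 - 1*19)*H(-2, 0)) + 3145 = ((32/52 - 52*(-1/(7*(4 - 7)))) + (30 - 1*19)*8) + 3145 = ((32*(1/52) - 52/((-7*(-3)))) + (30 - 19)*8) + 3145 = ((8/13 - 52/21) + 11*8) + 3145 = ((8/13 - 52*1/21) + 88) + 3145 = ((8/13 - 52/21) + 88) + 3145 = (-508/273 + 88) + 3145 = 23516/273 + 3145 = 882101/273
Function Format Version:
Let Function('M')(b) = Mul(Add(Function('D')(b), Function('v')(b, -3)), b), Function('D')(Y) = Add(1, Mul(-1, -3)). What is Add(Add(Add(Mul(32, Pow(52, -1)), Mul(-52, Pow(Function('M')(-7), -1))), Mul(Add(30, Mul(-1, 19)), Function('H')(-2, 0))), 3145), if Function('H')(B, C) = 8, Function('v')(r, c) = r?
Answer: Rational(882101, 273) ≈ 3231.1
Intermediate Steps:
Function('D')(Y) = 4 (Function('D')(Y) = Add(1, 3) = 4)
Function('M')(b) = Mul(b, Add(4, b)) (Function('M')(b) = Mul(Add(4, b), b) = Mul(b, Add(4, b)))
Add(Add(Add(Mul(32, Pow(52, -1)), Mul(-52, Pow(Function('M')(-7), -1))), Mul(Add(30, Mul(-1, 19)), Function('H')(-2, 0))), 3145) = Add(Add(Add(Mul(32, Pow(52, -1)), Mul(-52, Pow(Mul(-7, Add(4, -7)), -1))), Mul(Add(30, Mul(-1, 19)), 8)), 3145) = Add(Add(Add(Mul(32, Rational(1, 52)), Mul(-52, Pow(Mul(-7, -3), -1))), Mul(Add(30, -19), 8)), 3145) = Add(Add(Add(Rational(8, 13), Mul(-52, Pow(21, -1))), Mul(11, 8)), 3145) = Add(Add(Add(Rational(8, 13), Mul(-52, Rational(1, 21))), 88), 3145) = Add(Add(Add(Rational(8, 13), Rational(-52, 21)), 88), 3145) = Add(Add(Rational(-508, 273), 88), 3145) = Add(Rational(23516, 273), 3145) = Rational(882101, 273)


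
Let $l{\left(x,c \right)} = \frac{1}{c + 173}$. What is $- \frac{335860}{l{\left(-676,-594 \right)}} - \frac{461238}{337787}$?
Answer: $\frac{47762088244982}{337787} \approx 1.414 \cdot 10^{8}$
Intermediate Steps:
$l{\left(x,c \right)} = \frac{1}{173 + c}$
$- \frac{335860}{l{\left(-676,-594 \right)}} - \frac{461238}{337787} = - \frac{335860}{\frac{1}{173 - 594}} - \frac{461238}{337787} = - \frac{335860}{\frac{1}{-421}} - \frac{461238}{337787} = - \frac{335860}{- \frac{1}{421}} - \frac{461238}{337787} = \left(-335860\right) \left(-421\right) - \frac{461238}{337787} = 141397060 - \frac{461238}{337787} = \frac{47762088244982}{337787}$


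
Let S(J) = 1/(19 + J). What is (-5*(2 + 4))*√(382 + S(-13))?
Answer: -5*√13758 ≈ -586.47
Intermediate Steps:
(-5*(2 + 4))*√(382 + S(-13)) = (-5*(2 + 4))*√(382 + 1/(19 - 13)) = (-5*6)*√(382 + 1/6) = -30*√(382 + ⅙) = -5*√13758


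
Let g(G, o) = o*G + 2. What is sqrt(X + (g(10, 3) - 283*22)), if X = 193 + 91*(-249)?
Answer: 2*I*sqrt(7165) ≈ 169.29*I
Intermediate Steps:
g(G, o) = 2 + G*o (g(G, o) = G*o + 2 = 2 + G*o)
X = -22466 (X = 193 - 22659 = -22466)
sqrt(X + (g(10, 3) - 283*22)) = sqrt(-22466 + ((2 + 10*3) - 283*22)) = sqrt(-22466 + ((2 + 30) - 6226)) = sqrt(-22466 + (32 - 6226)) = sqrt(-22466 - 6194) = sqrt(-28660) = 2*I*sqrt(7165)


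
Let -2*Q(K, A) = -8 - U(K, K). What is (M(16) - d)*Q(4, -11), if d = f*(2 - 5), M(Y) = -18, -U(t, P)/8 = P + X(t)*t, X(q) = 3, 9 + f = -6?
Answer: 3780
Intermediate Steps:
f = -15 (f = -9 - 6 = -15)
U(t, P) = -24*t - 8*P (U(t, P) = -8*(P + 3*t) = -24*t - 8*P)
Q(K, A) = 4 - 16*K (Q(K, A) = -(-8 - (-24*K - 8*K))/2 = -(-8 - (-32)*K)/2 = -(-8 + 32*K)/2 = 4 - 16*K)
d = 45 (d = -15*(2 - 5) = -15*(-3) = 45)
(M(16) - d)*Q(4, -11) = (-18 - 1*45)*(4 - 16*4) = (-18 - 45)*(4 - 64) = -63*(-60) = 3780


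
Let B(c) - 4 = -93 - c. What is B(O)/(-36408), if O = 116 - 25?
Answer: 15/3034 ≈ 0.0049440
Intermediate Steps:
O = 91
B(c) = -89 - c (B(c) = 4 + (-93 - c) = -89 - c)
B(O)/(-36408) = (-89 - 1*91)/(-36408) = (-89 - 91)*(-1/36408) = -180*(-1/36408) = 15/3034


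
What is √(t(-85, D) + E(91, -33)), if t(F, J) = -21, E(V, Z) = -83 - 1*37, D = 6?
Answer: I*√141 ≈ 11.874*I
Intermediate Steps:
E(V, Z) = -120 (E(V, Z) = -83 - 37 = -120)
√(t(-85, D) + E(91, -33)) = √(-21 - 120) = √(-141) = I*√141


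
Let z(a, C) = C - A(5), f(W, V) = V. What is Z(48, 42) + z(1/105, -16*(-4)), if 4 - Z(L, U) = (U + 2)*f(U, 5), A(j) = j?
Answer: -157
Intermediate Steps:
Z(L, U) = -6 - 5*U (Z(L, U) = 4 - (U + 2)*5 = 4 - (2 + U)*5 = 4 - (10 + 5*U) = 4 + (-10 - 5*U) = -6 - 5*U)
z(a, C) = -5 + C (z(a, C) = C - 1*5 = C - 5 = -5 + C)
Z(48, 42) + z(1/105, -16*(-4)) = (-6 - 5*42) + (-5 - 16*(-4)) = (-6 - 210) + (-5 + 64) = -216 + 59 = -157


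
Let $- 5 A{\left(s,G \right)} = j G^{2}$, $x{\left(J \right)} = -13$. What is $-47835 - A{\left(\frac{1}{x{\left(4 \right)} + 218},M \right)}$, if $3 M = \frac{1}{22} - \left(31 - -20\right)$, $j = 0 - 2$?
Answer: $- \frac{522179791}{10890} \approx -47950.0$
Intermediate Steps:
$j = -2$ ($j = 0 - 2 = -2$)
$M = - \frac{1121}{66}$ ($M = \frac{\frac{1}{22} - \left(31 - -20\right)}{3} = \frac{\frac{1}{22} - \left(31 + 20\right)}{3} = \frac{\frac{1}{22} - 51}{3} = \frac{1}{3} \left(- \frac{1121}{22}\right) = - \frac{1121}{66} \approx -16.985$)
$A{\left(s,G \right)} = \frac{2 G^{2}}{5}$ ($A{\left(s,G \right)} = - \frac{\left(-2\right) G^{2}}{5} = \frac{2 G^{2}}{5}$)
$-47835 - A{\left(\frac{1}{x{\left(4 \right)} + 218},M \right)} = -47835 - \frac{2 \left(- \frac{1121}{66}\right)^{2}}{5} = -47835 - \frac{2}{5} \cdot \frac{1256641}{4356} = -47835 - \frac{1256641}{10890} = - \frac{522179791}{10890}$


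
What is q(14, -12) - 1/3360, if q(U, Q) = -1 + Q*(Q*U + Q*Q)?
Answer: 964319/3360 ≈ 287.00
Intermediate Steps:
q(U, Q) = -1 + Q*(Q² + Q*U) (q(U, Q) = -1 + Q*(Q*U + Q²) = -1 + Q*(Q² + Q*U))
q(14, -12) - 1/3360 = (-1 + (-12)³ + 14*(-12)²) - 1/3360 = (-1 - 1728 + 14*144) - 1*1/3360 = (-1 - 1728 + 2016) - 1/3360 = 287 - 1/3360 = 964319/3360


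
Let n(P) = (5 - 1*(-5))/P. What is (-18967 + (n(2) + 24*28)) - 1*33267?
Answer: -51557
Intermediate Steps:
n(P) = 10/P (n(P) = (5 + 5)/P = 10/P)
(-18967 + (n(2) + 24*28)) - 1*33267 = (-18967 + (10/2 + 24*28)) - 1*33267 = (-18967 + (10*(½) + 672)) - 33267 = (-18967 + (5 + 672)) - 33267 = (-18967 + 677) - 33267 = -18290 - 33267 = -51557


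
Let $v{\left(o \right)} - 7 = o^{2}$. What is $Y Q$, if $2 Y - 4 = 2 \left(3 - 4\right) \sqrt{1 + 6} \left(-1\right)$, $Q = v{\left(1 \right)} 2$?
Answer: $32 + 16 \sqrt{7} \approx 74.332$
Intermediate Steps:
$v{\left(o \right)} = 7 + o^{2}$
$Q = 16$ ($Q = \left(7 + 1^{2}\right) 2 = \left(7 + 1\right) 2 = 8 \cdot 2 = 16$)
$Y = 2 + \sqrt{7}$ ($Y = 2 + \frac{2 \left(3 - 4\right) \sqrt{1 + 6} \left(-1\right)}{2} = 2 + \frac{2 \left(-1\right) \sqrt{7} \left(-1\right)}{2} = 2 + \frac{- 2 \sqrt{7} \left(-1\right)}{2} = 2 + \frac{2 \sqrt{7}}{2} = 2 + \sqrt{7} \approx 4.6458$)
$Y Q = \left(2 + \sqrt{7}\right) 16 = 32 + 16 \sqrt{7}$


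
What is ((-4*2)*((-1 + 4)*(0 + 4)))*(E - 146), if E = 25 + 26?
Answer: 9120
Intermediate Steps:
E = 51
((-4*2)*((-1 + 4)*(0 + 4)))*(E - 146) = ((-4*2)*((-1 + 4)*(0 + 4)))*(51 - 146) = -24*4*(-95) = -8*12*(-95) = -96*(-95) = 9120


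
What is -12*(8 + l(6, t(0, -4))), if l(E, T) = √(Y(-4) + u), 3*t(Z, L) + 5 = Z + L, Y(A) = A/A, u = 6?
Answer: -96 - 12*√7 ≈ -127.75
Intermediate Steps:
Y(A) = 1
t(Z, L) = -5/3 + L/3 + Z/3 (t(Z, L) = -5/3 + (Z + L)/3 = -5/3 + (L + Z)/3 = -5/3 + (L/3 + Z/3) = -5/3 + L/3 + Z/3)
l(E, T) = √7 (l(E, T) = √(1 + 6) = √7)
-12*(8 + l(6, t(0, -4))) = -12*(8 + √7) = -96 - 12*√7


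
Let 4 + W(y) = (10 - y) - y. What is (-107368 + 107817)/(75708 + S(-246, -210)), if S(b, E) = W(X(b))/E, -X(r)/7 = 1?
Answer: 9429/1589866 ≈ 0.0059307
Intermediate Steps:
X(r) = -7 (X(r) = -7*1 = -7)
W(y) = 6 - 2*y (W(y) = -4 + ((10 - y) - y) = -4 + (10 - 2*y) = 6 - 2*y)
S(b, E) = 20/E (S(b, E) = (6 - 2*(-7))/E = (6 + 14)/E = 20/E)
(-107368 + 107817)/(75708 + S(-246, -210)) = (-107368 + 107817)/(75708 + 20/(-210)) = 449/(75708 + 20*(-1/210)) = 449/(75708 - 2/21) = 449/(1589866/21) = 449*(21/1589866) = 9429/1589866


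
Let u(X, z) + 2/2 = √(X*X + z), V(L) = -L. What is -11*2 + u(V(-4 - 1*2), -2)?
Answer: -23 + √34 ≈ -17.169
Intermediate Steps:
u(X, z) = -1 + √(z + X²) (u(X, z) = -1 + √(X*X + z) = -1 + √(X² + z) = -1 + √(z + X²))
-11*2 + u(V(-4 - 1*2), -2) = -11*2 + (-1 + √(-2 + (-(-4 - 1*2))²)) = -22 + (-1 + √(-2 + (-(-4 - 2))²)) = -22 + (-1 + √(-2 + (-1*(-6))²)) = -22 + (-1 + √(-2 + 6²)) = -22 + (-1 + √(-2 + 36)) = -22 + (-1 + √34) = -23 + √34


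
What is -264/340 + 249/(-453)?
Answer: -17021/12835 ≈ -1.3261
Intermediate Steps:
-264/340 + 249/(-453) = -264*1/340 + 249*(-1/453) = -66/85 - 83/151 = -17021/12835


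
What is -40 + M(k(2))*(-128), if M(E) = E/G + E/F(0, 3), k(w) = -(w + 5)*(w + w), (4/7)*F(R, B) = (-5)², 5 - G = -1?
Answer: 47944/75 ≈ 639.25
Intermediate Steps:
G = 6 (G = 5 - 1*(-1) = 5 + 1 = 6)
F(R, B) = 175/4 (F(R, B) = (7/4)*(-5)² = (7/4)*25 = 175/4)
k(w) = -2*w*(5 + w) (k(w) = -(5 + w)*2*w = -2*w*(5 + w))
M(E) = 199*E/1050 (M(E) = E/6 + E/(175/4) = E*(⅙) + E*(4/175) = E/6 + 4*E/175 = 199*E/1050)
-40 + M(k(2))*(-128) = -40 + (199*(-2*2*(5 + 2))/1050)*(-128) = -40 + (199*(-2*2*7)/1050)*(-128) = -40 + ((199/1050)*(-28))*(-128) = -40 - 398/75*(-128) = -40 + 50944/75 = 47944/75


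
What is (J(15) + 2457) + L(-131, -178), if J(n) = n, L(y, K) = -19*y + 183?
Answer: 5144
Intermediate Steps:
L(y, K) = 183 - 19*y
(J(15) + 2457) + L(-131, -178) = (15 + 2457) + (183 - 19*(-131)) = 2472 + (183 + 2489) = 2472 + 2672 = 5144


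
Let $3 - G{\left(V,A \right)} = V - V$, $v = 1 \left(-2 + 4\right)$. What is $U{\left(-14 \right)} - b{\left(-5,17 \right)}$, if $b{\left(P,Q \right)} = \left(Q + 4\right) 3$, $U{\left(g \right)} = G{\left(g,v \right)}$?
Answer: $-60$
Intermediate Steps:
$v = 2$ ($v = 1 \cdot 2 = 2$)
$G{\left(V,A \right)} = 3$ ($G{\left(V,A \right)} = 3 - \left(V - V\right) = 3 - 0 = 3 + 0 = 3$)
$U{\left(g \right)} = 3$
$b{\left(P,Q \right)} = 12 + 3 Q$ ($b{\left(P,Q \right)} = \left(4 + Q\right) 3 = 12 + 3 Q$)
$U{\left(-14 \right)} - b{\left(-5,17 \right)} = 3 - \left(12 + 3 \cdot 17\right) = 3 - \left(12 + 51\right) = 3 - 63 = -60$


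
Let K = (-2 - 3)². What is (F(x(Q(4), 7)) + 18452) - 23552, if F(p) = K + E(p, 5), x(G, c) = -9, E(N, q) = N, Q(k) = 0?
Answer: -5084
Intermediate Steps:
K = 25 (K = (-5)² = 25)
F(p) = 25 + p
(F(x(Q(4), 7)) + 18452) - 23552 = ((25 - 9) + 18452) - 23552 = (16 + 18452) - 23552 = 18468 - 23552 = -5084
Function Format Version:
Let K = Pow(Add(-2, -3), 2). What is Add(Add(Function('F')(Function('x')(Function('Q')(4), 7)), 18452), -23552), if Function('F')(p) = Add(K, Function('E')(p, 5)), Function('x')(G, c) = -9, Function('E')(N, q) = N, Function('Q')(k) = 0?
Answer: -5084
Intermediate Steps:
K = 25 (K = Pow(-5, 2) = 25)
Function('F')(p) = Add(25, p)
Add(Add(Function('F')(Function('x')(Function('Q')(4), 7)), 18452), -23552) = Add(Add(Add(25, -9), 18452), -23552) = Add(Add(16, 18452), -23552) = Add(18468, -23552) = -5084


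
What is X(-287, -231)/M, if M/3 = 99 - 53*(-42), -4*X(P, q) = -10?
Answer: 1/2790 ≈ 0.00035842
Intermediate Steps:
X(P, q) = 5/2 (X(P, q) = -1/4*(-10) = 5/2)
M = 6975 (M = 3*(99 - 53*(-42)) = 3*(99 + 2226) = 3*2325 = 6975)
X(-287, -231)/M = (5/2)/6975 = (5/2)*(1/6975) = 1/2790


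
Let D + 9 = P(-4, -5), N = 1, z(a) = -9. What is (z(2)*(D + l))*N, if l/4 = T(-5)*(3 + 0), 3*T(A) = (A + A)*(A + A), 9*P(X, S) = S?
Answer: -3514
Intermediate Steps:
P(X, S) = S/9
D = -86/9 (D = -9 + (⅑)*(-5) = -9 - 5/9 = -86/9 ≈ -9.5556)
T(A) = 4*A²/3 (T(A) = ((A + A)*(A + A))/3 = ((2*A)*(2*A))/3 = (4*A²)/3 = 4*A²/3)
l = 400 (l = 4*(((4/3)*(-5)²)*(3 + 0)) = 4*(((4/3)*25)*3) = 4*((100/3)*3) = 4*100 = 400)
(z(2)*(D + l))*N = -9*(-86/9 + 400)*1 = -9*3514/9*1 = -3514*1 = -3514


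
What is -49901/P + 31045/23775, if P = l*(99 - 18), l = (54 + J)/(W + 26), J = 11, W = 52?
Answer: -31581353/42795 ≈ -737.97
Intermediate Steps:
l = 5/6 (l = (54 + 11)/(52 + 26) = 65/78 = 65*(1/78) = 5/6 ≈ 0.83333)
P = 135/2 (P = 5*(99 - 18)/6 = (5/6)*81 = 135/2 ≈ 67.500)
-49901/P + 31045/23775 = -49901/135/2 + 31045/23775 = -49901*2/135 + 31045*(1/23775) = -99802/135 + 6209/4755 = -31581353/42795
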